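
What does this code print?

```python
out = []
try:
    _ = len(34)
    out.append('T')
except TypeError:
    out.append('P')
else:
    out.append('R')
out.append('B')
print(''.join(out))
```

Execution trace: 'P' (except TypeError) → 'B' (after the try/except). Output: PB

Answer: PB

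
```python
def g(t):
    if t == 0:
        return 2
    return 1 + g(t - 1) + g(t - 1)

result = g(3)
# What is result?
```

g(t) = 1 + 2·g(t-1), g(0)=2. Closed form: (2+1)·2^3 - 1 = 23.

Answer: 23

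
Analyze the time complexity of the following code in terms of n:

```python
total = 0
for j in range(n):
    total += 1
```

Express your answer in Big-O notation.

Each loop level contributes: n. Multiplying the contributions gives O(n).

Answer: O(n)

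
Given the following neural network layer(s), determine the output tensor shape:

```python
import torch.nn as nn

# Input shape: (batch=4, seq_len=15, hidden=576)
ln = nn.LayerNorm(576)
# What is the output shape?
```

Input: (4, 15, 576) -> Output: (4, 15, 576)

Answer: (4, 15, 576)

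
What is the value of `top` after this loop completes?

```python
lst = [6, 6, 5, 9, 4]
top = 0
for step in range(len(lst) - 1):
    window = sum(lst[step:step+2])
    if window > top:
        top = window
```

Max sum of 2-element window in [6, 6, 5, 9, 4]
`top` takes the values: 0 → 12 → 14

Answer: 14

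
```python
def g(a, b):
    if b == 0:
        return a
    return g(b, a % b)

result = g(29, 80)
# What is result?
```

g(29, 80) -> g(80, 29) -> g(29, 22) -> g(22, 7) -> g(7, 1) -> g(1, 0) -> 1

Answer: 1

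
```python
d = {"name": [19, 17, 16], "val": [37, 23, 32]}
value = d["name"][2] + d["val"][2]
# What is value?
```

Trace:
`d = {"name": [19, 17, 16], "val": [37, 23, 32]}` → d = {'name': [19, 17, 16], 'val': [37, 23, 32]}
`value = d["name"][2] + d["val"][2]` → value = 48
So value = 48

Answer: 48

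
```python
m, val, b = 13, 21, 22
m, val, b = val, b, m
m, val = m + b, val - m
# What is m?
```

Trace:
`m, val, b = 13, 21, 22` → m = 13; val = 21; b = 22
`m, val, b = val, b, m` → m = 21; val = 22; b = 13
`m, val = m + b, val - m` → m = 34; val = 1
So m = 34

Answer: 34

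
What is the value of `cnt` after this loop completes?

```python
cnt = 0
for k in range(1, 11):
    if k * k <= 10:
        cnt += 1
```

Count numbers where k² ≤ 10
`cnt` takes the values: 0 → 1 → 2 → 3

Answer: 3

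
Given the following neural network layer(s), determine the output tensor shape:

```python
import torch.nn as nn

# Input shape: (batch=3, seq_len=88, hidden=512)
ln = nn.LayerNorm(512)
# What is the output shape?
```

Input: (3, 88, 512) -> Output: (3, 88, 512)

Answer: (3, 88, 512)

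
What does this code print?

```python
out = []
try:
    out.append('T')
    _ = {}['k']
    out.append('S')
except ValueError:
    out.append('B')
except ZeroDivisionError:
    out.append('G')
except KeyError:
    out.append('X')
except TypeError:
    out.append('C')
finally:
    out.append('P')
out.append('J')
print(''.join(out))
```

Execution trace: 'T' (try body) → 'X' (except KeyError) → 'P' (finally) → 'J' (after the try/except). Output: TXPJ

Answer: TXPJ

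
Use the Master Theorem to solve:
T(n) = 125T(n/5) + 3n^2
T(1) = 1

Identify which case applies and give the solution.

a=125, b=5, f(n)=3n^2. log_5(125) = 3. Since c=2 < 3, Case 1 applies: T(n) = Θ(n^log_b(a)) = O(n^3).

Answer: O(n^3) - Case 1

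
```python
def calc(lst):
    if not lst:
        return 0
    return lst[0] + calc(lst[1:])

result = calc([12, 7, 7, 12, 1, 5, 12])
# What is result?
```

12 + 7 + 7 + 12 + 1 + 5 + 12 + 0 = 56

Answer: 56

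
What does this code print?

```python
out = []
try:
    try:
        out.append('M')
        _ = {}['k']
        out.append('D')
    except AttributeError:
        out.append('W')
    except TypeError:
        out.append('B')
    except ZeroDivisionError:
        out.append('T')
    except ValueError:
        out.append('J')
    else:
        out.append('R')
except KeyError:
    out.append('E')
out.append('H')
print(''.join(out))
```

Execution trace: 'M' (try body) → 'E' (outer except KeyError) → 'H' (after the try/except). Output: MEH

Answer: MEH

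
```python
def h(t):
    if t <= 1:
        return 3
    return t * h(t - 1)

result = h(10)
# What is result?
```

h(10) = 10 * 9 * 8 * 7 * 6 * 5 * 4 * 3 * 2 * 3 = 10886400

Answer: 10886400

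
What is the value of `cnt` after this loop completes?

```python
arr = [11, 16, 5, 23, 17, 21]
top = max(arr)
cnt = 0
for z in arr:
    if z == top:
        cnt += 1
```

Count of max value 23 in [11, 16, 5, 23, 17, 21]
`cnt` takes the values: 0 → 1

Answer: 1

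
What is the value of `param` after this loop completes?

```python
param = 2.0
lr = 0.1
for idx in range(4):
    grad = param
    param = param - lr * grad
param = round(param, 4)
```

Gradient descent: w = 2.0 * (1 - 0.1)^4
`param` takes the values: 2.0 → 1.8 → 1.62 → 1.458 → 1.3122

Answer: 1.3122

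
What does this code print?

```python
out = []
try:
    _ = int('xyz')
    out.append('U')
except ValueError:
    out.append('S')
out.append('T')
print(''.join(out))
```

Execution trace: 'S' (except ValueError) → 'T' (after the try/except). Output: ST

Answer: ST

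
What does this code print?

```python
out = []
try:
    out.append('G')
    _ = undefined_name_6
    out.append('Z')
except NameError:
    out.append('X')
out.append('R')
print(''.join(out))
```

Execution trace: 'G' (try body) → 'X' (except NameError) → 'R' (after the try/except). Output: GXR

Answer: GXR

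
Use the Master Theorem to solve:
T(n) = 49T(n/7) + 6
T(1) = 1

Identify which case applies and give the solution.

a=49, b=7, f(n)=6. log_7(49) = 2. Since c=0 < 2, Case 1 applies: T(n) = Θ(n^log_b(a)) = O(n^2).

Answer: O(n^2) - Case 1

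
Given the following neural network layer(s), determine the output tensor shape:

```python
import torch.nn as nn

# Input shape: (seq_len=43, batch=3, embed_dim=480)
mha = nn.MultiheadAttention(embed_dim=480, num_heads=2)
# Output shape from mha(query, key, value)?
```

Input: (43, 3, 480) -> Output: (43, 3, 480)

Answer: (43, 3, 480)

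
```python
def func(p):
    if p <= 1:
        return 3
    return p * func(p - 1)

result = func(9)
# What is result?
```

func(9) = 9 * 8 * 7 * 6 * 5 * 4 * 3 * 2 * 3 = 1088640

Answer: 1088640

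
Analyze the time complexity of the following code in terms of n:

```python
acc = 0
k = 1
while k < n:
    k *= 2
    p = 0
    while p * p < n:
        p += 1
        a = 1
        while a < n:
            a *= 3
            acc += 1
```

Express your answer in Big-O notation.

Each loop level contributes: log n × √n × log n. Multiplying the contributions gives O(√n log² n).

Answer: O(√n log² n)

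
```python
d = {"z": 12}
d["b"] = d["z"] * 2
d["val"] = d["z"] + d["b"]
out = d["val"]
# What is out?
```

Trace:
`d = {"z": 12}` → d = {'z': 12}
`d["b"] = d["z"] * 2` → d = {'z': 12, 'b': 24}
`d["val"] = d["z"] + d["b"]` → d = {'z': 12, 'b': 24, 'val': 36}
`out = d["val"]` → out = 36
So out = 36

Answer: 36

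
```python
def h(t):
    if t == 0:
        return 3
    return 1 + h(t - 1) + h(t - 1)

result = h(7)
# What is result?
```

h(t) = 1 + 2·h(t-1), h(0)=3. Closed form: (3+1)·2^7 - 1 = 511.

Answer: 511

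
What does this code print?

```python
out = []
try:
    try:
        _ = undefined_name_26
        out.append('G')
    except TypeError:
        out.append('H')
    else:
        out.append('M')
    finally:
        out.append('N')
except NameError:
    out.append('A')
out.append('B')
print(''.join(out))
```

Execution trace: 'N' (finally) → 'A' (outer except NameError) → 'B' (after the try/except). Output: NAB

Answer: NAB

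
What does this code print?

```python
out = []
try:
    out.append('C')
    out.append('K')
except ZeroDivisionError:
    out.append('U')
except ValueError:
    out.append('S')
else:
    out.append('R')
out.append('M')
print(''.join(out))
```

Execution trace: 'C' (try body) → 'K' (try body, no exception) → 'R' (else) → 'M' (after the try/except). Output: CKRM

Answer: CKRM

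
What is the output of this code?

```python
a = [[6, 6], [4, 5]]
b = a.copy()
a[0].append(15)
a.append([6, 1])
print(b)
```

Key concept: shallow copy with nested lists.
Step by step:
`a = [[6, 6], [4, 5]]` → a = [[6, 6], [4, 5]]
`b = a.copy()` → b = [[6, 6], [4, 5]]
`a[0].append(15)` → a = [[6, 6, 15], [4, 5]]; b = [[6, 6, 15], [4, 5]]
`a.append([6, 1])` → a = [[6, 6, 15], [4, 5], [6, 1]]
`print(b)` → prints [[6, 6, 15], [4, 5]]

Answer: [[6, 6, 15], [4, 5]]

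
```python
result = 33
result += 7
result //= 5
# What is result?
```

Trace:
`result = 33` → result = 33
`result += 7` → result = 40
`result //= 5` → result = 8
So result = 8

Answer: 8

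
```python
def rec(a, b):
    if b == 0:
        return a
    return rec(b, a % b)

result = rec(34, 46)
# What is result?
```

rec(34, 46) -> rec(46, 34) -> rec(34, 12) -> rec(12, 10) -> rec(10, 2) -> rec(2, 0) -> 2

Answer: 2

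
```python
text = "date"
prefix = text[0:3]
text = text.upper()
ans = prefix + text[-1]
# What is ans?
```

Trace:
`text = "date"` → text = 'date'
`prefix = text[0:3]` → prefix = 'dat'
`text = text.upper()` → text = 'DATE'
`ans = prefix + text[-1]` → ans = 'datE'
So ans = 'datE'

Answer: 'datE'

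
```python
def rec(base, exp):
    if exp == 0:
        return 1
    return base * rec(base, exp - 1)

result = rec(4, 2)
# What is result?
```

rec(4, 2) = 4 * 4 = 16

Answer: 16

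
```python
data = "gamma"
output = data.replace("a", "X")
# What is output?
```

Trace:
`data = "gamma"` → data = 'gamma'
`output = data.replace("a", "X")` → output = 'gXmmX'
So output = 'gXmmX'

Answer: 'gXmmX'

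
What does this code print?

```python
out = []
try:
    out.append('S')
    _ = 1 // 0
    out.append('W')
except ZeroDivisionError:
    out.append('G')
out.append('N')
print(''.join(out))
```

Execution trace: 'S' (try body) → 'G' (except ZeroDivisionError) → 'N' (after the try/except). Output: SGN

Answer: SGN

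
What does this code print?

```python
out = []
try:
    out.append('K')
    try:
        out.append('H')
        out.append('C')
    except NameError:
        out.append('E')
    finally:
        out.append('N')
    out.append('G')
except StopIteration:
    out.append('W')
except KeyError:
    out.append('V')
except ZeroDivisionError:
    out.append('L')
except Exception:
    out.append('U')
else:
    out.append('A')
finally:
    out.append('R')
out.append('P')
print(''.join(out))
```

Execution trace: 'K' (try body) → 'H' (inner try body) → 'C' (inner try body, no exception) → 'N' (inner finally) → 'G' (try body, no exception) → 'A' (else) → 'R' (finally) → 'P' (after the try/except). Output: KHCNGARP

Answer: KHCNGARP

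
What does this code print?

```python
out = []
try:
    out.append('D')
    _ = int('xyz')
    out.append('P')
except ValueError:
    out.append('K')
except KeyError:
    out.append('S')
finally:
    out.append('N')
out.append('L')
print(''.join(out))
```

Execution trace: 'D' (try body) → 'K' (except ValueError) → 'N' (finally) → 'L' (after the try/except). Output: DKNL

Answer: DKNL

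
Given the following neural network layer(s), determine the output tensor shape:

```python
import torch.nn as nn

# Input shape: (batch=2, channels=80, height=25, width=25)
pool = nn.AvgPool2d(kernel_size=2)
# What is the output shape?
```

Input: (2, 80, 25, 25) -> Output: (2, 80, 12, 12)

Answer: (2, 80, 12, 12)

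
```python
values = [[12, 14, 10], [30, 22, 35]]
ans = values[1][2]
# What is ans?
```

Trace:
`values = [[12, 14, 10], [30, 22, 35]]` → values = [[12, 14, 10], [30, 22, 35]]
`ans = values[1][2]` → ans = 35
So ans = 35

Answer: 35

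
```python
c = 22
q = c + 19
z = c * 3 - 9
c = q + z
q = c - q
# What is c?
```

Trace:
`c = 22` → c = 22
`q = c + 19` → q = 41
`z = c * 3 - 9` → z = 57
`c = q + z` → c = 98
`q = c - q` → q = 57
So c = 98

Answer: 98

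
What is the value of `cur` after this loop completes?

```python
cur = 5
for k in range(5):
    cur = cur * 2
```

Multiply by 2, 5 times: 5 * 2^5 = 160
`cur` takes the values: 5 → 10 → 20 → 40 → 80 → 160

Answer: 160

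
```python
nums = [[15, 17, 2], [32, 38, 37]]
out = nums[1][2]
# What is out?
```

Trace:
`nums = [[15, 17, 2], [32, 38, 37]]` → nums = [[15, 17, 2], [32, 38, 37]]
`out = nums[1][2]` → out = 37
So out = 37

Answer: 37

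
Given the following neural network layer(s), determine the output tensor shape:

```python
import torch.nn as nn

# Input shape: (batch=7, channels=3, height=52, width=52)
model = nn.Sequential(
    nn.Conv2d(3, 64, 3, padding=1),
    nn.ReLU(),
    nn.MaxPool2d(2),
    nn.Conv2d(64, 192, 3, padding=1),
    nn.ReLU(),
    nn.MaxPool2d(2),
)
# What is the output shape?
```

Input: (7, 3, 52, 52) -> after first Conv2d: (7, 64, 52, 52) -> after first MaxPool2d: (7, 64, 26, 26) -> after second Conv2d: (7, 192, 26, 26) -> Output: (7, 192, 13, 13)

Answer: (7, 192, 13, 13)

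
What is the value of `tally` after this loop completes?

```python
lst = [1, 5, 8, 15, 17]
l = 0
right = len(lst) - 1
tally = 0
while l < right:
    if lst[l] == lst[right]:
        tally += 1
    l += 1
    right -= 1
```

Count matching pairs from ends
`tally` takes the values: 0

Answer: 0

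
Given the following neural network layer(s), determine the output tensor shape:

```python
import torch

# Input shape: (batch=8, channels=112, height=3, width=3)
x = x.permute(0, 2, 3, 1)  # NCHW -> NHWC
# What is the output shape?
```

Input: (8, 112, 3, 3) -> Output: (8, 3, 3, 112)

Answer: (8, 3, 3, 112)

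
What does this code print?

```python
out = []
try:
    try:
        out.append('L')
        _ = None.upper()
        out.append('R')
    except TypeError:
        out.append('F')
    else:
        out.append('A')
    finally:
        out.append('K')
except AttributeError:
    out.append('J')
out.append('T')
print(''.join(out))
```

Execution trace: 'L' (try body) → 'K' (finally) → 'J' (outer except AttributeError) → 'T' (after the try/except). Output: LKJT

Answer: LKJT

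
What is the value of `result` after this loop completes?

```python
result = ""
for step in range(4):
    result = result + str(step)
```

Concatenate digits 0 to 3
`result` takes the values: "" → "0" → "01" → "012" → "0123"

Answer: "0123"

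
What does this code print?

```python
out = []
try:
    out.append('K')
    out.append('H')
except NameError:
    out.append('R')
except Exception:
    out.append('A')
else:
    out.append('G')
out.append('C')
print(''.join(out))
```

Execution trace: 'K' (try body) → 'H' (try body, no exception) → 'G' (else) → 'C' (after the try/except). Output: KHGC

Answer: KHGC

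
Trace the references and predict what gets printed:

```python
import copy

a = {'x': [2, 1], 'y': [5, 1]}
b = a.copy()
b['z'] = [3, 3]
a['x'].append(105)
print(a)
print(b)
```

Key concept: shallow copy of dict with mutable values.
Step by step:
`a = {'x': [2, 1], 'y': [5, 1]}` → a = {'x': [2, 1], 'y': [5, 1]}
`b = a.copy()` → b = {'x': [2, 1], 'y': [5, 1]}
`b['z'] = [3, 3]` → b = {'x': [2, 1], 'y': [5, 1], 'z': [3, 3]}
`a['x'].append(105)` → a = {'x': [2, 1, 105], 'y': [5, 1]}; b = {'x': [2, 1, 105], 'y': [5, 1], 'z': [3, 3]}
`print(a)` → prints {'x': [2, 1, 105], 'y': [5, 1]}
`print(b)` → prints {'x': [2, 1, 105], 'y': [5, 1], 'z': [3, 3]}

Answer:
{'x': [2, 1, 105], 'y': [5, 1]}
{'x': [2, 1, 105], 'y': [5, 1], 'z': [3, 3]}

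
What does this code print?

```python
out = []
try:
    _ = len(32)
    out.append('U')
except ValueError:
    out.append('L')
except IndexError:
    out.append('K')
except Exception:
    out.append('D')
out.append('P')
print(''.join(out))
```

Execution trace: 'D' (except Exception) → 'P' (after the try/except). Output: DP

Answer: DP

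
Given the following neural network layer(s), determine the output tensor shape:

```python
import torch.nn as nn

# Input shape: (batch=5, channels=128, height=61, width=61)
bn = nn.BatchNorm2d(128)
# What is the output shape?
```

Input: (5, 128, 61, 61) -> Output: (5, 128, 61, 61)

Answer: (5, 128, 61, 61)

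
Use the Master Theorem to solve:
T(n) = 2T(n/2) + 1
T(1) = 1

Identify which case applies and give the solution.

a=2, b=2, f(n)=1. log_2(2) = 1. Since c=0 < 1, Case 1 applies: T(n) = Θ(n^log_b(a)) = O(n).

Answer: O(n) - Case 1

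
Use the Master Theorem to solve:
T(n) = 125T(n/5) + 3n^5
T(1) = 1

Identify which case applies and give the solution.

a=125, b=5, f(n)=3n^5. log_5(125) = 3. Since c=5 > 3 and the regularity condition holds (125(n/5)^5 = (125/5^5)n^5 with 125/5^5 < 1), Case 3 applies: T(n) = Θ(f(n)) = O(n^5).

Answer: O(n^5) - Case 3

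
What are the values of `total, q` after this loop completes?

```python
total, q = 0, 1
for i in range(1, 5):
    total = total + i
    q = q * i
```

Sum and factorial of 1 to 4
`total, q` takes the values: (0, 1) → (1, 1) → (3, 1) → (3, 2) → (6, 2) → (6, 6) → (10, 6) → (10, 24)

Answer: 10, 24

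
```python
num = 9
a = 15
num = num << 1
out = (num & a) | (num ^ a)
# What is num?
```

Trace:
`num = 9` → num = 9
`a = 15` → a = 15
`num = num << 1` → num = 18
`out = (num & a) | (num ^ a)` → out = 31
So num = 18

Answer: 18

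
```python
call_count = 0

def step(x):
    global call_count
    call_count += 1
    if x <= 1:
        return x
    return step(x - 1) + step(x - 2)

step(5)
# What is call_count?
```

Calls(x) = 1 + Calls(x-1) + Calls(x-2); Calls(0)=Calls(1)=1. For x=5 this gives 15.

Answer: 15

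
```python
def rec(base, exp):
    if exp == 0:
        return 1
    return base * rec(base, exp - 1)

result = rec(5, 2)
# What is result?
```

rec(5, 2) = 5 * 5 = 25

Answer: 25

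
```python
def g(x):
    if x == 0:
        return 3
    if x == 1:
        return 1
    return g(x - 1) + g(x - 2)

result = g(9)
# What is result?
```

Build up from base cases: g(0)=3, g(1)=1, g(2)=4, g(3)=5, g(4)=9, g(5)=14, g(6)=23, ..., g(9)=97

Answer: 97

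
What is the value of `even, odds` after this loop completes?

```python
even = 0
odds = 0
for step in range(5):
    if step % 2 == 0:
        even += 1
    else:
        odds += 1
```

Count evens and odds in range(5)
`even, odds` takes the values: (0, 0) → (1, 0) → (1, 1) → (2, 1) → (2, 2) → (3, 2)

Answer: 3, 2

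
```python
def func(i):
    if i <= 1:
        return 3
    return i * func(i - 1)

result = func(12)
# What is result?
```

func(12) = 12 * 11 * 10 * 9 * 8 * 7 * 6 * 5 * 4 * 3 * 2 * 3 = 1437004800

Answer: 1437004800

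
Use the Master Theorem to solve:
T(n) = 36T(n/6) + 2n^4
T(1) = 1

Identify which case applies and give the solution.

a=36, b=6, f(n)=2n^4. log_6(36) = 2. Since c=4 > 2 and the regularity condition holds (36(n/6)^4 = (36/6^4)n^4 with 36/6^4 < 1), Case 3 applies: T(n) = Θ(f(n)) = O(n^4).

Answer: O(n^4) - Case 3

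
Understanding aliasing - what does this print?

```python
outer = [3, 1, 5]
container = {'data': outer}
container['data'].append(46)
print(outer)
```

Key concept: dict holds reference to list.
Step by step:
`outer = [3, 1, 5]` → outer = [3, 1, 5]
`container = {'data': outer}` → container = {'data': [3, 1, 5]}
`container['data'].append(46)` → outer = [3, 1, 5, 46]; container = {'data': [3, 1, 5, 46]}
`print(outer)` → prints [3, 1, 5, 46]

Answer: [3, 1, 5, 46]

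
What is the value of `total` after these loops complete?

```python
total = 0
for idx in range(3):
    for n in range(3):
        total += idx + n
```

Sum of all idx+n for idx,n in 3x3
`total` takes the values: 0 → 1 → 3 → 4 → 6 → 9 → 11 → 14 → 18

Answer: 18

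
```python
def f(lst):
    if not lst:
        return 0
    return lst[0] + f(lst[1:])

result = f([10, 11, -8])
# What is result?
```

10 + 11 + (-8) + 0 = 13

Answer: 13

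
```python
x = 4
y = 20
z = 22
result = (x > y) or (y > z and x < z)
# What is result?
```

Trace:
`x = 4` → x = 4
`y = 20` → y = 20
`z = 22` → z = 22
`result = (x > y) or (y > z and x < z)` → result = False
So result = False

Answer: False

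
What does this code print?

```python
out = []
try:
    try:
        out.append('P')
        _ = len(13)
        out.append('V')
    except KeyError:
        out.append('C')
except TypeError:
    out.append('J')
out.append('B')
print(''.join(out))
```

Execution trace: 'P' (inner try body) → 'J' (outer except TypeError) → 'B' (after the try/except). Output: PJB

Answer: PJB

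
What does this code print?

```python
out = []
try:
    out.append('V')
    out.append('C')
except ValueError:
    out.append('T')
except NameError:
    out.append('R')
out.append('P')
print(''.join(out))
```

Execution trace: 'V' (try body) → 'C' (try body, no exception) → 'P' (after the try/except). Output: VCP

Answer: VCP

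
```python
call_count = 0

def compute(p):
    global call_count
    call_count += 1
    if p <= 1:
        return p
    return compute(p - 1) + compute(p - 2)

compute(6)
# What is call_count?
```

Calls(p) = 1 + Calls(p-1) + Calls(p-2); Calls(0)=Calls(1)=1. For p=6 this gives 25.

Answer: 25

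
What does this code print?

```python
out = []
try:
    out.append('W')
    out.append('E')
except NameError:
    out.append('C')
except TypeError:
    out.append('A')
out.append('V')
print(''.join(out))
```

Execution trace: 'W' (try body) → 'E' (try body, no exception) → 'V' (after the try/except). Output: WEV

Answer: WEV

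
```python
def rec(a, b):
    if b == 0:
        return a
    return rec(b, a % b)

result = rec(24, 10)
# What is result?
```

rec(24, 10) -> rec(10, 4) -> rec(4, 2) -> rec(2, 0) -> 2

Answer: 2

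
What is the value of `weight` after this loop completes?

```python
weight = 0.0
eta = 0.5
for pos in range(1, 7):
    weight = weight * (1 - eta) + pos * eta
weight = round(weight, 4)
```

Moving average with lr=0.5
`weight` takes the values: 0.0 → 0.5 → 1.25 → 2.125 → 3.0625 → 4.03125 → 5.015625 → 5.0156

Answer: 5.0156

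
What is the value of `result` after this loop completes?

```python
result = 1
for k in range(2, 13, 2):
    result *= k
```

Product of even numbers 2 to 12
`result` takes the values: 1 → 2 → 8 → 48 → 384 → 3840 → 46080

Answer: 46080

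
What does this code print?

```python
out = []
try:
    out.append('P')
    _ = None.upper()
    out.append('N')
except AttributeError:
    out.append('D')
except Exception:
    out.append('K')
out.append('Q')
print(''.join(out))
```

Execution trace: 'P' (try body) → 'D' (except AttributeError) → 'Q' (after the try/except). Output: PDQ

Answer: PDQ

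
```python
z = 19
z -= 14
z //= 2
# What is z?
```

Trace:
`z = 19` → z = 19
`z -= 14` → z = 5
`z //= 2` → z = 2
So z = 2

Answer: 2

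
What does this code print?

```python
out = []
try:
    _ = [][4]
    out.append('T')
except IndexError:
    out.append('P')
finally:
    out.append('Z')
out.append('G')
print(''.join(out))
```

Execution trace: 'P' (except IndexError) → 'Z' (finally) → 'G' (after the try/except). Output: PZG

Answer: PZG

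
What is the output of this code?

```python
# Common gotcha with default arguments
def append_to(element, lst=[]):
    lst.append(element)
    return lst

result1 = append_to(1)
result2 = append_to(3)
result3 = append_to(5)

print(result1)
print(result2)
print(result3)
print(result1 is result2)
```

Key concept: mutable default argument gotcha.
Step by step:
`result1 = append_to(1)` → result1 = [1]
`result2 = append_to(3)` → result1 = [1, 3] (same object as result2); result2 = [1, 3] (same object as result1)
`result3 = append_to(5)` → result1 = [1, 3, 5] (same object as result2, result3); result2 = [1, 3, 5] (same object as result1, result3); result3 = [1, 3, 5] (same object as result1, result2)
`print(result1)` → prints [1, 3, 5]
`print(result2)` → prints [1, 3, 5]
`print(result3)` → prints [1, 3, 5]
`print(result1 is result2)` → prints True

Answer:
[1, 3, 5]
[1, 3, 5]
[1, 3, 5]
True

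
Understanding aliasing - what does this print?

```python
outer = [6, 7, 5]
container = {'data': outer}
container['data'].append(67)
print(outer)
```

Key concept: dict holds reference to list.
Step by step:
`outer = [6, 7, 5]` → outer = [6, 7, 5]
`container = {'data': outer}` → container = {'data': [6, 7, 5]}
`container['data'].append(67)` → outer = [6, 7, 5, 67]; container = {'data': [6, 7, 5, 67]}
`print(outer)` → prints [6, 7, 5, 67]

Answer: [6, 7, 5, 67]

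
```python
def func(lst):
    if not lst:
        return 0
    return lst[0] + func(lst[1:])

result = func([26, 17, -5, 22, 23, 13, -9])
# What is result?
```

26 + 17 + (-5) + 22 + 23 + 13 + (-9) + 0 = 87

Answer: 87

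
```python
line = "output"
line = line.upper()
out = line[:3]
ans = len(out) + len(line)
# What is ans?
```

Trace:
`line = "output"` → line = 'output'
`line = line.upper()` → line = 'OUTPUT'
`out = line[:3]` → out = 'OUT'
`ans = len(out) + len(line)` → ans = 9
So ans = 9

Answer: 9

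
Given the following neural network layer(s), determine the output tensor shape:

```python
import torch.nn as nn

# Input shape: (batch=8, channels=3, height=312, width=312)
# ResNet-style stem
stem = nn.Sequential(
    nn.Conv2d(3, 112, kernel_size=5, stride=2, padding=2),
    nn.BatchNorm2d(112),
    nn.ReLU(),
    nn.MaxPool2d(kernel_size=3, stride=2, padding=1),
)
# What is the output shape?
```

Input: (8, 3, 312, 312) -> after Conv2d 5x5 stride=2: (8, 112, 156, 156) -> Output: (8, 112, 78, 78)

Answer: (8, 112, 78, 78)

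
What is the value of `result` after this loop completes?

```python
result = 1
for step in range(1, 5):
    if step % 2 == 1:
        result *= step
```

Product of odd numbers 1 to 4
`result` takes the values: 1 → 3

Answer: 3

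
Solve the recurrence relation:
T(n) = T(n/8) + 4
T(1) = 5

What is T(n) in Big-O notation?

Each step divides n by 8 and adds 4. After log_8(n) steps we reach T(1)=5. So T(n) = 4·log_8(n) + 5 = O(log n).

Answer: O(log n)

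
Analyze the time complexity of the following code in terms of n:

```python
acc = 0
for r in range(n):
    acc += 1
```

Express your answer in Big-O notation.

Each loop level contributes: n. Multiplying the contributions gives O(n).

Answer: O(n)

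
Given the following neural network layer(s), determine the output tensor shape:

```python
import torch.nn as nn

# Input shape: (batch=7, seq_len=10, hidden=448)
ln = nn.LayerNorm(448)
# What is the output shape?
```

Input: (7, 10, 448) -> Output: (7, 10, 448)

Answer: (7, 10, 448)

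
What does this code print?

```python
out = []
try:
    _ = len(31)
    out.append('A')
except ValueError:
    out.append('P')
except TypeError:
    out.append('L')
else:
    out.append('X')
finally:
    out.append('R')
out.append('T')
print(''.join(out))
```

Execution trace: 'L' (except TypeError) → 'R' (finally) → 'T' (after the try/except). Output: LRT

Answer: LRT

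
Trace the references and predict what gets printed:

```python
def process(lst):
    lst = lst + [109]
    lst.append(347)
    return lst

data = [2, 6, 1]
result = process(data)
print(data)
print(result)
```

Key concept: rebinding parameter vs mutation.
Step by step:
`data = [2, 6, 1]` → data = [2, 6, 1]
`result = process(data)` → result = [2, 6, 1, 109, 347]
`print(data)` → prints [2, 6, 1]
`print(result)` → prints [2, 6, 1, 109, 347]

Answer:
[2, 6, 1]
[2, 6, 1, 109, 347]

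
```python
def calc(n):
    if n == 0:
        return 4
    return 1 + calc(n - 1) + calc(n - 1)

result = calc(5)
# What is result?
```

calc(n) = 1 + 2·calc(n-1), calc(0)=4. Closed form: (4+1)·2^5 - 1 = 159.

Answer: 159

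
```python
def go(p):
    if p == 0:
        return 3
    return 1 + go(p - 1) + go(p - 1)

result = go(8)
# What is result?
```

go(p) = 1 + 2·go(p-1), go(0)=3. Closed form: (3+1)·2^8 - 1 = 1023.

Answer: 1023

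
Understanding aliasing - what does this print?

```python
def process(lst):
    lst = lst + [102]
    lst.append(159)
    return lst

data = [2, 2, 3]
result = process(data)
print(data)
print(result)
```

Key concept: rebinding parameter vs mutation.
Step by step:
`data = [2, 2, 3]` → data = [2, 2, 3]
`result = process(data)` → result = [2, 2, 3, 102, 159]
`print(data)` → prints [2, 2, 3]
`print(result)` → prints [2, 2, 3, 102, 159]

Answer:
[2, 2, 3]
[2, 2, 3, 102, 159]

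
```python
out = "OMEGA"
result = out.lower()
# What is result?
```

Trace:
`out = "OMEGA"` → out = 'OMEGA'
`result = out.lower()` → result = 'omega'
So result = 'omega'

Answer: 'omega'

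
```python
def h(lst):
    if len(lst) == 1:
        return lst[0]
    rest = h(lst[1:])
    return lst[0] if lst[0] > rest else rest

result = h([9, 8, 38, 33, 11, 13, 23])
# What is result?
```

Recursive max over [9, 8, 38, 33, 11, 13, 23] = 38

Answer: 38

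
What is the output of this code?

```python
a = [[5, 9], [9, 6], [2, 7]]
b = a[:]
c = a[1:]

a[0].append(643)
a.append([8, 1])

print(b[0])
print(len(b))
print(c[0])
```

Key concept: slice with nested mutation.
Step by step:
`a = [[5, 9], [9, 6], [2, 7]]` → a = [[5, 9], [9, 6], [2, 7]]
`b = a[:]` → b = [[5, 9], [9, 6], [2, 7]]
`c = a[1:]` → c = [[9, 6], [2, 7]]
`a[0].append(643)` → a = [[5, 9, 643], [9, 6], [2, 7]]; b = [[5, 9, 643], [9, 6], [2, 7]]
`a.append([8, 1])` → a = [[5, 9, 643], [9, 6], [2, 7], [8, 1]]
`print(b[0])` → prints [5, 9, 643]
`print(len(b))` → prints 3
`print(c[0])` → prints [9, 6]

Answer:
[5, 9, 643]
3
[9, 6]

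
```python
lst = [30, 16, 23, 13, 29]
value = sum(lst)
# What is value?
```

Trace:
`lst = [30, 16, 23, 13, 29]` → lst = [30, 16, 23, 13, 29]
`value = sum(lst)` → value = 111
So value = 111

Answer: 111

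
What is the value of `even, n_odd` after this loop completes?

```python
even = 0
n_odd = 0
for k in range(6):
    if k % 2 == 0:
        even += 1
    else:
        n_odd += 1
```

Count evens and odds in range(6)
`even, n_odd` takes the values: (0, 0) → (1, 0) → (1, 1) → (2, 1) → (2, 2) → (3, 2) → (3, 3)

Answer: 3, 3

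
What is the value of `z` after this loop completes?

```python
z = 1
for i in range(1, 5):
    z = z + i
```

Start at 1, add 1 through 4
`z` takes the values: 1 → 2 → 4 → 7 → 11

Answer: 11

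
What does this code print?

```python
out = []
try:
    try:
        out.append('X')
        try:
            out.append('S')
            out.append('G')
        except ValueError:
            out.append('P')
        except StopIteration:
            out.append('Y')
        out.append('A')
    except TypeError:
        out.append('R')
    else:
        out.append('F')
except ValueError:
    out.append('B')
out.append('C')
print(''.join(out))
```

Execution trace: 'X' (try body) → 'S' (inner try body) → 'G' (inner try body, no exception) → 'A' (try body, no exception) → 'F' (else) → 'C' (after the try/except). Output: XSGAFC

Answer: XSGAFC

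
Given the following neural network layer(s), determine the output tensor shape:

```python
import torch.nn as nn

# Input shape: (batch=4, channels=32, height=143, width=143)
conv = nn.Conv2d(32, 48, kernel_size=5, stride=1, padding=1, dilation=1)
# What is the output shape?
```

Input: (4, 32, 143, 143) -> Output: (4, 48, 141, 141)

Answer: (4, 48, 141, 141)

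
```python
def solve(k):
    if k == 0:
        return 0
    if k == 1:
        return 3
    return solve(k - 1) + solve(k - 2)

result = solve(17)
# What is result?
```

Build up from base cases: solve(0)=0, solve(1)=3, solve(2)=3, solve(3)=6, solve(4)=9, solve(5)=15, solve(6)=24, ..., solve(17)=4791

Answer: 4791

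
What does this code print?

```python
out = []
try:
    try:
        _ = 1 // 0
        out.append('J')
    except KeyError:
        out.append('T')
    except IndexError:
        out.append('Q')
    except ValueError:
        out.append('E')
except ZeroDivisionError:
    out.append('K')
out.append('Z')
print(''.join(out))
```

Execution trace: 'K' (outer except ZeroDivisionError) → 'Z' (after the try/except). Output: KZ

Answer: KZ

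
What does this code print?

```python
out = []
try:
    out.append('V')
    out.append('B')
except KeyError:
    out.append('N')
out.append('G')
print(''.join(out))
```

Execution trace: 'V' (try body) → 'B' (try body, no exception) → 'G' (after the try/except). Output: VBG

Answer: VBG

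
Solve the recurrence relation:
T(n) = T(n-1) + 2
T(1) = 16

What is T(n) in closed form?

Unrolling: T(n) = T(1) + 2·(n-1) = 16 + 2(n-1) = 2n + 14.

Answer: T(n) = 2n + 14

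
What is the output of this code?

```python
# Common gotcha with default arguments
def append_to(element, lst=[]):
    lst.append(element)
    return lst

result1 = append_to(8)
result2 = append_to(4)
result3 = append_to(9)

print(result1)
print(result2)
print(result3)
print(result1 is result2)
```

Key concept: mutable default argument gotcha.
Step by step:
`result1 = append_to(8)` → result1 = [8]
`result2 = append_to(4)` → result1 = [8, 4] (same object as result2); result2 = [8, 4] (same object as result1)
`result3 = append_to(9)` → result1 = [8, 4, 9] (same object as result2, result3); result2 = [8, 4, 9] (same object as result1, result3); result3 = [8, 4, 9] (same object as result1, result2)
`print(result1)` → prints [8, 4, 9]
`print(result2)` → prints [8, 4, 9]
`print(result3)` → prints [8, 4, 9]
`print(result1 is result2)` → prints True

Answer:
[8, 4, 9]
[8, 4, 9]
[8, 4, 9]
True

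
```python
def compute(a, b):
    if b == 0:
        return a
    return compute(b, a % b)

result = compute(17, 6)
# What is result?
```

compute(17, 6) -> compute(6, 5) -> compute(5, 1) -> compute(1, 0) -> 1

Answer: 1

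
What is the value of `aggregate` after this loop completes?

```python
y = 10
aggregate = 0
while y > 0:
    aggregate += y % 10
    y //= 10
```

Sum digits of 10
`aggregate` takes the values: 0 → 1

Answer: 1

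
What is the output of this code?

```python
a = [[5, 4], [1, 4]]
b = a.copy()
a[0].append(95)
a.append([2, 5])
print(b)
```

Key concept: shallow copy with nested lists.
Step by step:
`a = [[5, 4], [1, 4]]` → a = [[5, 4], [1, 4]]
`b = a.copy()` → b = [[5, 4], [1, 4]]
`a[0].append(95)` → a = [[5, 4, 95], [1, 4]]; b = [[5, 4, 95], [1, 4]]
`a.append([2, 5])` → a = [[5, 4, 95], [1, 4], [2, 5]]
`print(b)` → prints [[5, 4, 95], [1, 4]]

Answer: [[5, 4, 95], [1, 4]]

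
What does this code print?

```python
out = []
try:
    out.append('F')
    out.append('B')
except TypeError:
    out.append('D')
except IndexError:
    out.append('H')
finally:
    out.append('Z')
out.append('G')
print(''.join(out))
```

Execution trace: 'F' (try body) → 'B' (try body, no exception) → 'Z' (finally) → 'G' (after the try/except). Output: FBZG

Answer: FBZG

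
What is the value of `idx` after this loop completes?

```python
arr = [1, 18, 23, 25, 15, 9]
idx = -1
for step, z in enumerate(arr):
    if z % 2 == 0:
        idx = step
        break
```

First even number index in [1, 18, 23, 25, 15, 9]
`idx` takes the values: -1 → 1

Answer: 1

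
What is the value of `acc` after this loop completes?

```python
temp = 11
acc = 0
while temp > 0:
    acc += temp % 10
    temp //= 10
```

Sum digits of 11
`acc` takes the values: 0 → 1 → 2

Answer: 2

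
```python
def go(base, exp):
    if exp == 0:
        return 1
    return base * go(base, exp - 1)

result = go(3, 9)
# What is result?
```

go(3, 9) = 3 * 3 * 3 * 3 * 3 * 3 * 3 * 3 * 3 = 19683

Answer: 19683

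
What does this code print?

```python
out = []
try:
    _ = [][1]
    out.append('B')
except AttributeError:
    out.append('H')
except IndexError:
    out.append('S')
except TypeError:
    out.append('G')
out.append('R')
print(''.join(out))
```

Execution trace: 'S' (except IndexError) → 'R' (after the try/except). Output: SR

Answer: SR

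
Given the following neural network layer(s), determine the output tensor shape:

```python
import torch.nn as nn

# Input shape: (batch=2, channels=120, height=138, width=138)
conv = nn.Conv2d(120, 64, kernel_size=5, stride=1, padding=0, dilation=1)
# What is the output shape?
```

Input: (2, 120, 138, 138) -> Output: (2, 64, 134, 134)

Answer: (2, 64, 134, 134)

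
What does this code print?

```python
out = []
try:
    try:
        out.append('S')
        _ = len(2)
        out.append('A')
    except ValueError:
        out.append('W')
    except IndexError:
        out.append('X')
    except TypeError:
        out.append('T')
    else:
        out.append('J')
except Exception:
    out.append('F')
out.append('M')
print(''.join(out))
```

Execution trace: 'S' (inner try body) → 'T' (inner except TypeError) → 'M' (after the try/except). Output: STM

Answer: STM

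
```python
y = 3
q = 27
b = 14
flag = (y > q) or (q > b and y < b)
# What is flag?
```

Trace:
`y = 3` → y = 3
`q = 27` → q = 27
`b = 14` → b = 14
`flag = (y > q) or (q > b and y < b)` → flag = True
So flag = True

Answer: True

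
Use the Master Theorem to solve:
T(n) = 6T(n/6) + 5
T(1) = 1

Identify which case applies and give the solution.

a=6, b=6, f(n)=5. log_6(6) = 1. Since c=0 < 1, Case 1 applies: T(n) = Θ(n^log_b(a)) = O(n).

Answer: O(n) - Case 1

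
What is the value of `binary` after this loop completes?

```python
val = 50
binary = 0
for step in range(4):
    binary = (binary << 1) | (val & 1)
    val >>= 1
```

Reverse lowest 4 bits of 50
`binary` takes the values: 0 → 1 → 2 → 4

Answer: 4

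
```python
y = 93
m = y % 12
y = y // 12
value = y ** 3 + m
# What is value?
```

Trace:
`y = 93` → y = 93
`m = y % 12` → m = 9
`y = y // 12` → y = 7
`value = y ** 3 + m` → value = 352
So value = 352

Answer: 352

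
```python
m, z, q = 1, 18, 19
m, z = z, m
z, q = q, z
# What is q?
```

Trace:
`m, z, q = 1, 18, 19` → m = 1; z = 18; q = 19
`m, z = z, m` → m = 18; z = 1
`z, q = q, z` → z = 19; q = 1
So q = 1

Answer: 1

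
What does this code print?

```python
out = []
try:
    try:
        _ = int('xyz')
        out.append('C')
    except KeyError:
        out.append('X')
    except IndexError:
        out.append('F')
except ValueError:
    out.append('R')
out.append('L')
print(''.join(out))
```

Execution trace: 'R' (outer except ValueError) → 'L' (after the try/except). Output: RL

Answer: RL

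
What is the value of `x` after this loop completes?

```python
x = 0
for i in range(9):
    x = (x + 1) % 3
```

Increment mod 3, 9 times = 0
`x` takes the values: 0 → 1 → 2 → 0 → 1 → 2 → 0 → 1 → 2 → 0

Answer: 0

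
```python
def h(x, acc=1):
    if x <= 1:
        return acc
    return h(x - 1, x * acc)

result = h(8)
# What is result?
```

Accumulator trace (n, acc): (8, 1) -> (7, 8) -> (6, 56) -> (5, 336) -> (4, 1680) -> (3, 6720) -> (2, 20160) -> (1, 40320) -> return 40320

Answer: 40320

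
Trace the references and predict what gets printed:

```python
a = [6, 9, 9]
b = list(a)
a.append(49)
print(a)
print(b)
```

Key concept: list() constructor creates copy.
Step by step:
`a = [6, 9, 9]` → a = [6, 9, 9]
`b = list(a)` → b = [6, 9, 9]
`a.append(49)` → a = [6, 9, 9, 49]
`print(a)` → prints [6, 9, 9, 49]
`print(b)` → prints [6, 9, 9]

Answer:
[6, 9, 9, 49]
[6, 9, 9]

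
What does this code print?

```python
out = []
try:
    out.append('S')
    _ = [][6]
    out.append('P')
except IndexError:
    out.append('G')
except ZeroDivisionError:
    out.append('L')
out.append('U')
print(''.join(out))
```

Execution trace: 'S' (try body) → 'G' (except IndexError) → 'U' (after the try/except). Output: SGU

Answer: SGU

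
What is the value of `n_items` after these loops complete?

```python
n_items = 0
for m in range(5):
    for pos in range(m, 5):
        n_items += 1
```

Upper triangle: 5 + 4 + ... + 1
`n_items` takes the values: 0 → 1 → 2 → 3 → 4 → 5 → 6 → 7 → 8 → 9 → 10 → 11 → 12 → 13 → 14 → 15

Answer: 15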